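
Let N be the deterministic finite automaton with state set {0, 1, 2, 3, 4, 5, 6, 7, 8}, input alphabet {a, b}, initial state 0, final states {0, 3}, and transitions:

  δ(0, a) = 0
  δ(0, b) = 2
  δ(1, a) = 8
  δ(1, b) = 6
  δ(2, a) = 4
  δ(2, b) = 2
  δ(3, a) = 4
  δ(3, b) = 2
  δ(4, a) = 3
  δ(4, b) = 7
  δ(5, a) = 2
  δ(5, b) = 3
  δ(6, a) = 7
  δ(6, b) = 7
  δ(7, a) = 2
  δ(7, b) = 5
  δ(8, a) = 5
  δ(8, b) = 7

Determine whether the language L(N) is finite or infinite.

infinite

State 0 is reachable from the start and can reach an accepting state, and it lies on the cycle 0 → 0.
Traversing that cycle any number of times yields accepted strings of unbounded length, so the language is infinite.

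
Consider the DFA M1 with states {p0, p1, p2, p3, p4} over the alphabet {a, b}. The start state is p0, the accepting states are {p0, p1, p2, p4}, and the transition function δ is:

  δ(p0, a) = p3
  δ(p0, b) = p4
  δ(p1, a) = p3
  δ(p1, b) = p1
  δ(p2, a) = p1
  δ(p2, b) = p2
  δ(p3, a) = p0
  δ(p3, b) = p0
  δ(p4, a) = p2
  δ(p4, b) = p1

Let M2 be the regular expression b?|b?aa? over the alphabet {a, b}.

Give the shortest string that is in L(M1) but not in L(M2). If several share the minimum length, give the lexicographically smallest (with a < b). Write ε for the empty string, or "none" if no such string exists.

The string ab is accepted by M1 but not by M2.
No shorter string lies in the difference, and ab is the lexicographically first length-2 string in L(M1) \ L(M2).

ab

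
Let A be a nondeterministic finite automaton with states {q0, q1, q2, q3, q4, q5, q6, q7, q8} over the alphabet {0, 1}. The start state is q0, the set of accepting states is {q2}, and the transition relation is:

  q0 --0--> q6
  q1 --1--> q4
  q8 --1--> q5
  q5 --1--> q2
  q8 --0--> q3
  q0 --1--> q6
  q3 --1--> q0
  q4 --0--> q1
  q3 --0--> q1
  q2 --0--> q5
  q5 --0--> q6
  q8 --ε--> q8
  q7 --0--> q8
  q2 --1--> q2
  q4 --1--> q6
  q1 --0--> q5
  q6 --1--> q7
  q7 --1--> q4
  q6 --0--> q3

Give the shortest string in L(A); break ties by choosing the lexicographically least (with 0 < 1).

A breadth-first search from q0 reaches an accepting state first via the path q0 → q6 → q3 → q1 → q5 → q2 on input 00001.
No string of length < 5 is accepted (BFS exhausts all shorter strings without reaching an accepting state), and 00001 is the lexicographically least accepting string of length 5.

00001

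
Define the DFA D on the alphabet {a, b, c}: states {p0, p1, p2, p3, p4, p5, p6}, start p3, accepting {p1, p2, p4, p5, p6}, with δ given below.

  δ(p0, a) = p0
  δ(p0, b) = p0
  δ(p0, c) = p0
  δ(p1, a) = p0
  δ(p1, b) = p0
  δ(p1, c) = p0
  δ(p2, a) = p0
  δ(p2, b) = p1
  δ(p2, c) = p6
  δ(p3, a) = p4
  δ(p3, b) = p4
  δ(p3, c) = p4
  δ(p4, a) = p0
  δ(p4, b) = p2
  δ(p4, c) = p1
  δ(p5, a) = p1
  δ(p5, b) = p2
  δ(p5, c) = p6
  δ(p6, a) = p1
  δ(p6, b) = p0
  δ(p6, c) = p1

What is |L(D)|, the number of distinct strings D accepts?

The useful subgraph on states {p1, p2, p3, p4, p6} is acyclic, so L(D) is finite; the longest accepting path visits 5 useful states, giving maximum string length 4.
Counting accepting paths from p3 by length: 3 of length 1, 6 of length 2, 6 of length 3, 6 of length 4. Total 21.

21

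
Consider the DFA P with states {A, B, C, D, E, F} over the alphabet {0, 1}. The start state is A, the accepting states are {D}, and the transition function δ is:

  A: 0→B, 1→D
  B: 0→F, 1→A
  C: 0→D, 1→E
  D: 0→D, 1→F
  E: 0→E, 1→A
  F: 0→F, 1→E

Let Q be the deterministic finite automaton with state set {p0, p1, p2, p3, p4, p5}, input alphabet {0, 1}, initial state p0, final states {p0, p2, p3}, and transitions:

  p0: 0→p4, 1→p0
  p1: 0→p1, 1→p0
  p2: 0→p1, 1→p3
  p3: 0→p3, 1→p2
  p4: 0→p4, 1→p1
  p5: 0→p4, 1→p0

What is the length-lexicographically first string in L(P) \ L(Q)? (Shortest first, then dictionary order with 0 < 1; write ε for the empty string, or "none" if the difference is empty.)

10

The string 10 is accepted by P but not by Q.
No shorter string lies in the difference, and 10 is the lexicographically first length-2 string in L(P) \ L(Q).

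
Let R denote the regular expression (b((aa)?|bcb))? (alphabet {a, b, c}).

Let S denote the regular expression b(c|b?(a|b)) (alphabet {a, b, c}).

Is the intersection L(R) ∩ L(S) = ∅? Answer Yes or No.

Yes

Converting the expression R to a DFA (subset construction, then merging equivalent states) gives the minimal DFA with states {r0, r1, r2, r3, r4, r5, r6}, start state r0, accepting states {r0, r2, r5} and transitions r0: a→r1, b→r2, c→r1; r1: a→r1, b→r1, c→r1; r2: a→r3, b→r4, c→r1; r3: a→r5, b→r1, c→r1; r4: a→r1, b→r1, c→r6; r5: a→r1, b→r1, c→r1; r6: a→r1, b→r5, c→r1.
Converting the expression S to a DFA (subset construction, then merging equivalent states) gives the minimal DFA with states {s0, s1, s2, s3, s4}, start state s0, accepting states {s3, s4} and transitions s0: a→s1, b→s2, c→s1; s1: a→s1, b→s1, c→s1; s2: a→s3, b→s4, c→s3; s3: a→s1, b→s1, c→s1; s4: a→s3, b→s3, c→s1.
Exploring the product automaton R × S from the start pair (r0, s0), following both machines on each input symbol, reaches 8 state pairs: (r0, s0), (r1, s1), (r2, s2), (r3, s3), (r4, s4), (r1, s3), (r5, s1), (r6, s1).
R accepts in {r0, r2, r5} and S accepts in {s3, s4}; no reachable pair has both components accepting, so no string drives both machines to acceptance simultaneously and L(R) ∩ L(S) = ∅.
So no string is accepted by both, and the intersection is empty.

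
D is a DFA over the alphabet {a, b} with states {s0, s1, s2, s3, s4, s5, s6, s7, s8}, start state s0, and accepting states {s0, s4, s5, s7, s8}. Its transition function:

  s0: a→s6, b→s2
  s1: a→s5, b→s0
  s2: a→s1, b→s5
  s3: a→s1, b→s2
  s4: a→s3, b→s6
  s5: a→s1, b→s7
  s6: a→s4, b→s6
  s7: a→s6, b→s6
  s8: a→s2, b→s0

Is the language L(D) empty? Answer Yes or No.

No

The empty string ε is accepted: the run s0 ends in the accepting state s0.
Since at least one string is accepted, L(D) is not empty.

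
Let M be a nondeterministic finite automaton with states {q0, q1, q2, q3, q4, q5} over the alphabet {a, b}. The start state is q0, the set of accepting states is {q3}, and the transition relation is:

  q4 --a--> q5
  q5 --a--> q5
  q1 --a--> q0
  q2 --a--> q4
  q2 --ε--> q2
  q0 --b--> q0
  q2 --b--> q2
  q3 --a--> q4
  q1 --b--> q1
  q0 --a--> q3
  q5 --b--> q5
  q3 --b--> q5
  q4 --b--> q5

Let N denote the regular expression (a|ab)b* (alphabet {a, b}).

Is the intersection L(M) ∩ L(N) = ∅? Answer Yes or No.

No

The string a is accepted by both M and N.
Hence L(M) ∩ L(N) ≠ ∅.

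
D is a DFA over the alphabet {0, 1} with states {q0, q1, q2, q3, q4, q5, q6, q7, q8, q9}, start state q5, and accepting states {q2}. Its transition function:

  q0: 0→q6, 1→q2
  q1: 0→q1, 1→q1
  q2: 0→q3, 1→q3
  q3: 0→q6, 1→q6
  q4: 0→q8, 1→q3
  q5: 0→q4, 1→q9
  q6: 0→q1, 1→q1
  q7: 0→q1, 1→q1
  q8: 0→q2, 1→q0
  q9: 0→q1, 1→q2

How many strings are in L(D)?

3

The useful subgraph on states {q0, q2, q4, q5, q8, q9} is acyclic, so L(D) is finite; the longest accepting path visits 5 useful states, giving maximum string length 4.
Counting accepting paths from q5 by length: 1 of length 2, 1 of length 3, 1 of length 4. Total 3.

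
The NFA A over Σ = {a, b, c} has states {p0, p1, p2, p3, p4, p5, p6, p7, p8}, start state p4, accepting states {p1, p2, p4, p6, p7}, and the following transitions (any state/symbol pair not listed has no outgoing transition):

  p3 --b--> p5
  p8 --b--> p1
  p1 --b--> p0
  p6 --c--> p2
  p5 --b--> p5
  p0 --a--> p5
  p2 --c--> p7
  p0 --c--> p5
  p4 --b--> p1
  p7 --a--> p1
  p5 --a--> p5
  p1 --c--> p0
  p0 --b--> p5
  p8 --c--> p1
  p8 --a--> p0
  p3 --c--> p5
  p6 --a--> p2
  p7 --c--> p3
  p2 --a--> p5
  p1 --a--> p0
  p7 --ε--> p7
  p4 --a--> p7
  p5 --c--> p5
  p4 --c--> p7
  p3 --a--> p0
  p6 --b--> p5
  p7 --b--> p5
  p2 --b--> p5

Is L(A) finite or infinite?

finite

The useful states (reachable from p4 and able to reach an accepting state) are {p1, p4, p7}.
Restricted to these states the transition graph has no cycle, so every accepting path has bounded length and L is finite.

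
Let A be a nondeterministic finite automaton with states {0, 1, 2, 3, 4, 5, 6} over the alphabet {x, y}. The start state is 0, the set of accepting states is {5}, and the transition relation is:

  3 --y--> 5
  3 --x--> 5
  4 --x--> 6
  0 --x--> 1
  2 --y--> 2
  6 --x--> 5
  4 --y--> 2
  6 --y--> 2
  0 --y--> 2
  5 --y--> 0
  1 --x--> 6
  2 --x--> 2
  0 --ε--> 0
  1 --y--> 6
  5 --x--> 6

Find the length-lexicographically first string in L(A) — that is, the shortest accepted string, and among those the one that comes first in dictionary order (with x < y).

A breadth-first search from 0 reaches an accepting state first via the path 0 → 1 → 6 → 5 on input xxx.
No string of length < 3 is accepted (BFS exhausts all shorter strings without reaching an accepting state), and xxx is the lexicographically least accepting string of length 3.

xxx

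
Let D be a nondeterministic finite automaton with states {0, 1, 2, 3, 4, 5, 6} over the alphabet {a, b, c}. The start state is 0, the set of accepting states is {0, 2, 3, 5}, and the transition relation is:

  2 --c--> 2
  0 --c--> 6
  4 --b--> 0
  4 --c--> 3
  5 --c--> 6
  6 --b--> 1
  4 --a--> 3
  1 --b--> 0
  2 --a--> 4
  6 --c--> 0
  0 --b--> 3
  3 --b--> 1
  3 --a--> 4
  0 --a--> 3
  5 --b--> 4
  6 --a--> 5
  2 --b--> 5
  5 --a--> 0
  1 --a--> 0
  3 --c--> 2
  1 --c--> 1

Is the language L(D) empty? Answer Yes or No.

The empty string ε is accepted: the run 0 ends in the accepting state 0.
Since at least one string is accepted, L(D) is not empty.

No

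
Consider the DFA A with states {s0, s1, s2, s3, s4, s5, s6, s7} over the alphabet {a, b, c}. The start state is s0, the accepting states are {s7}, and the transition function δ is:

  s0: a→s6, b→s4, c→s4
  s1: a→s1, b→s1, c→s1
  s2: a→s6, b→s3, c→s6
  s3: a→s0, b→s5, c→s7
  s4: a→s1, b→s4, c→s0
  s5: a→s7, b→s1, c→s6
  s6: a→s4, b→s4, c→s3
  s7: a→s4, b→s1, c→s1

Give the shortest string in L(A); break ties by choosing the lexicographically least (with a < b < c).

acc

A breadth-first search from s0 reaches an accepting state first via the path s0 → s6 → s3 → s7 on input acc.
No string of length < 3 is accepted (BFS exhausts all shorter strings without reaching an accepting state), and acc is the lexicographically least accepting string of length 3.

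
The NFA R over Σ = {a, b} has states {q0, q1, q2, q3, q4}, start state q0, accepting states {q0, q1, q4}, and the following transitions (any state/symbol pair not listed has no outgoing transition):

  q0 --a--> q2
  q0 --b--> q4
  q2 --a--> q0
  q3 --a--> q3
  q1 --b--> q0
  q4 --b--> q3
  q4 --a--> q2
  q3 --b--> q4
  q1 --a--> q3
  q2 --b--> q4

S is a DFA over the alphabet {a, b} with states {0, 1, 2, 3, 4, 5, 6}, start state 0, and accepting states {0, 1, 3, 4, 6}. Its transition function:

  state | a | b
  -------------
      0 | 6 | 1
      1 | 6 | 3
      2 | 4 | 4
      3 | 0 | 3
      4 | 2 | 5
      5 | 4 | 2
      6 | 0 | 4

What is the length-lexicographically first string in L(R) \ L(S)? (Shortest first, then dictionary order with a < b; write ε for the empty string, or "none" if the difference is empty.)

abbb

The string abbb is accepted by R but not by S.
No shorter string lies in the difference, and abbb is the lexicographically first length-4 string in L(R) \ L(S).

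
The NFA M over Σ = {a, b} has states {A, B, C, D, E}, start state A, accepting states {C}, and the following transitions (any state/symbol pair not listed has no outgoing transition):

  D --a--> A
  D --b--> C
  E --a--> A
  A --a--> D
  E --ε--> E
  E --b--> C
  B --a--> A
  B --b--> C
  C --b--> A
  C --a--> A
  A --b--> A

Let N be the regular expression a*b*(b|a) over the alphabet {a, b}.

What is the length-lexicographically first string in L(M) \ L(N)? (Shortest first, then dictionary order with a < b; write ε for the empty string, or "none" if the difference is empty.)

The string bab is accepted by M but not by N.
No shorter string lies in the difference, and bab is the lexicographically first length-3 string in L(M) \ L(N).

bab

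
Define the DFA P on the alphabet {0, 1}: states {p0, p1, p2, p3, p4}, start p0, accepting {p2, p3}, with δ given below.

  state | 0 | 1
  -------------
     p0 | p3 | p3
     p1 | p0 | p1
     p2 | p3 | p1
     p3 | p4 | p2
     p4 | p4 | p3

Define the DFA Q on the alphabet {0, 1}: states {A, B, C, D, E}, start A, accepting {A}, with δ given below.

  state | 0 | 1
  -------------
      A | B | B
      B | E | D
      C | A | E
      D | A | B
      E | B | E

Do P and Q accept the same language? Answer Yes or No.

The string 0 is accepted by P but rejected by Q.
So L(P) ≠ L(Q).

No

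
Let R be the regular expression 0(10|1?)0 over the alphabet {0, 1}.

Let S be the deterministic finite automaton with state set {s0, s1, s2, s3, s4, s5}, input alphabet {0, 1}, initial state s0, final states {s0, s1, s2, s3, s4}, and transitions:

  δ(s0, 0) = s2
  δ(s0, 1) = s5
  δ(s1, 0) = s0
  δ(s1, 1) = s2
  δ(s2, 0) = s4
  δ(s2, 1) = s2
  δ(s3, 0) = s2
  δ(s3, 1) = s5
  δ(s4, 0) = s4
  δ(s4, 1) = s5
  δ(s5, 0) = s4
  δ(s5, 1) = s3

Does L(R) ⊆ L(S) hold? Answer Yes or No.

Yes

Converting the expression R to a DFA (subset construction, then merging equivalent states) gives the minimal DFA with states {r0, r1, r2, r3, r4, r5}, start state r0, accepting states {r3, r5} and transitions r0: 0→r1, 1→r2; r1: 0→r3, 1→r4; r2: 0→r2, 1→r2; r3: 0→r2, 1→r2; r4: 0→r5, 1→r2; r5: 0→r3, 1→r2.
Exploring the product automaton R × S from the start pair (r0, s0), following both machines on each input symbol, reaches 9 state pairs: (r0, s0), (r1, s2), (r2, s5), (r3, s4), (r4, s2), (r2, s4), (r2, s3), (r5, s4), (r2, s2).
R accepts in {r3, r5} and S accepts in {s0, s1, s2, s3, s4}. The reachable pairs whose R-component is accepting are (r3, s4), (r5, s4); in each of them the S-component is accepting too, so the product for L(R) \ L(S) (R-component accepting, S-component rejecting) has no reachable accepting pair and the difference is empty.
Hence every string in L(R) is also in L(S).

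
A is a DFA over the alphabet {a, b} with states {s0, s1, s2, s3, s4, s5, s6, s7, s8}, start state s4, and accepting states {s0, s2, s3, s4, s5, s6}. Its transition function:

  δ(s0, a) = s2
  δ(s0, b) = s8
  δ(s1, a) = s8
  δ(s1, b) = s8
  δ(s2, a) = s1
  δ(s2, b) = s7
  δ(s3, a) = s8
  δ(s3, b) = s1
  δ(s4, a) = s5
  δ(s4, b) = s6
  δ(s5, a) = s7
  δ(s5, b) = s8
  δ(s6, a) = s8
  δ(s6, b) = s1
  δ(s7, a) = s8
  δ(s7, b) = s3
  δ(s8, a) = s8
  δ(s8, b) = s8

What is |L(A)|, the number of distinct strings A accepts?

4

The useful subgraph on states {s3, s4, s5, s6, s7} is acyclic, so L(A) is finite; the longest accepting path visits 4 useful states, giving maximum string length 3.
Counting accepting paths from s4 by length: 1 of length 0, 2 of length 1, 1 of length 3. Total 4.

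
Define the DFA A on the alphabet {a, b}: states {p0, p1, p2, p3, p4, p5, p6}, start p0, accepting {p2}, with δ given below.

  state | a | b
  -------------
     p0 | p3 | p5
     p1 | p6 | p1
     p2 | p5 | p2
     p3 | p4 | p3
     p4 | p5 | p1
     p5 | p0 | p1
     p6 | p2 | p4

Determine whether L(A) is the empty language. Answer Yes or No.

No

The string bbaa is accepted: the run p0 → p5 → p1 → p6 → p2 ends in the accepting state p2.
Since at least one string is accepted, L(A) is not empty.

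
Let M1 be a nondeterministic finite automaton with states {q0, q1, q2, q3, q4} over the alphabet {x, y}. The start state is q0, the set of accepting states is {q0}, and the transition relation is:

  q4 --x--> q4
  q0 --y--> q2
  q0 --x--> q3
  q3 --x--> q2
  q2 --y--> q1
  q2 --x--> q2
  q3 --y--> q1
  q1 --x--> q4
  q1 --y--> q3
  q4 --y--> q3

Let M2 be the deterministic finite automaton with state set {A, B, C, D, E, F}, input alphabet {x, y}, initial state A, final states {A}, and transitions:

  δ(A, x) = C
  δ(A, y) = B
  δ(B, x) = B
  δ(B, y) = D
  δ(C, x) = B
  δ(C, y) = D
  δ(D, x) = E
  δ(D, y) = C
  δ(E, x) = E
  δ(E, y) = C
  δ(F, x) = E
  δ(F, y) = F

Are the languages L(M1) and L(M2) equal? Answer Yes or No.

Yes

Exploring the product automaton M1 × M2 from the start pair (q0, A), following both machines on each input symbol, reaches 5 state pairs: (q0, A), (q3, C), (q2, B), (q1, D), (q4, E).
M1 accepts in {q0} and M2 accepts in {A}. In every reachable pair the two components are either both accepting — (q0, A) — or both non-accepting, so no string is accepted by exactly one of the machines: L(M1) \ L(M2) and L(M2) \ L(M1) are both empty.
Hence every string is accepted by M1 iff it is accepted by M2, and the two languages coincide.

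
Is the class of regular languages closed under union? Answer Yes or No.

Given DFAs for L₁ and L₂, run them in parallel: the product automaton on Q₁ × Q₂ that accepts when either component is accepting recognises L₁ ∪ L₂ (equivalently, R₁ | R₂ is a regular expression for it).
So the regular languages are closed under union.

Yes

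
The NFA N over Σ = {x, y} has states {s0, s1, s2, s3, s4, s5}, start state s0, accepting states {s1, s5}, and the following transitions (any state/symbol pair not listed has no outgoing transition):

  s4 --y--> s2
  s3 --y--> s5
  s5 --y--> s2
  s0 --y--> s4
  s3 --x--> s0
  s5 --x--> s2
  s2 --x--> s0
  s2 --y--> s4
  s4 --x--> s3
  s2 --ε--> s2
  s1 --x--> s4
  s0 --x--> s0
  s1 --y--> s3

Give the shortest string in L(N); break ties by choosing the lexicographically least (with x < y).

yxy

A breadth-first search from s0 reaches an accepting state first via the path s0 → s4 → s3 → s5 on input yxy.
No string of length < 3 is accepted (BFS exhausts all shorter strings without reaching an accepting state), and yxy is the lexicographically least accepting string of length 3.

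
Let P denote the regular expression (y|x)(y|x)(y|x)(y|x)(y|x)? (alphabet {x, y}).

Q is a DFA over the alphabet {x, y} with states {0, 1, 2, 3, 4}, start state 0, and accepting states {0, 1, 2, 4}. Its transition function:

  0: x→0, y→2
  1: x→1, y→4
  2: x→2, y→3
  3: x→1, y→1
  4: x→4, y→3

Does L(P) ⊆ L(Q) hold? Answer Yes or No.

The string xxyy is in L(P) but not in L(Q).
So L(P) ⊄ L(Q).

No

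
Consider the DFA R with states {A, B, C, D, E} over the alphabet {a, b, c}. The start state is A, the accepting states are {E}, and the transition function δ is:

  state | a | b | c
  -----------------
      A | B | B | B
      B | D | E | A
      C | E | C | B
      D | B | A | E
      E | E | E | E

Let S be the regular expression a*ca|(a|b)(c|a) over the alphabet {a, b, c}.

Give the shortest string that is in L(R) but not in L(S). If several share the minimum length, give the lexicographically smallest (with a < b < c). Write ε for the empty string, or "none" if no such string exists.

ab

The string ab is accepted by R but not by S.
No shorter string lies in the difference, and ab is the lexicographically first length-2 string in L(R) \ L(S).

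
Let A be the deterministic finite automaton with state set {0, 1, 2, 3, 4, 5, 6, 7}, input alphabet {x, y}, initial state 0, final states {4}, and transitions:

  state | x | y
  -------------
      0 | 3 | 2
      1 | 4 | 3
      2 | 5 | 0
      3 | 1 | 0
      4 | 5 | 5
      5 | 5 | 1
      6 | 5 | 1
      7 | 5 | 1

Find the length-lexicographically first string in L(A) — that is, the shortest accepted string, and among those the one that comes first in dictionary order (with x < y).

xxx

A breadth-first search from 0 reaches an accepting state first via the path 0 → 3 → 1 → 4 on input xxx.
No string of length < 3 is accepted (BFS exhausts all shorter strings without reaching an accepting state), and xxx is the lexicographically least accepting string of length 3.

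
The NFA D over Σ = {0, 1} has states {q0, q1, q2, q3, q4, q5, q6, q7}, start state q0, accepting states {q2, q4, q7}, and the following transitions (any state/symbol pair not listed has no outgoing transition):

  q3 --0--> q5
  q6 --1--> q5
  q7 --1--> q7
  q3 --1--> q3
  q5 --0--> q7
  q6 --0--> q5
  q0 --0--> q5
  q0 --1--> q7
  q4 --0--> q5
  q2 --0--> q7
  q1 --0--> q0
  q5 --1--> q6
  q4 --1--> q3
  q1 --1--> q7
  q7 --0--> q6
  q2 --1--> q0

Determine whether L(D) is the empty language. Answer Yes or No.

The string 1 is accepted: the run q0 → q7 ends in the accepting state q7.
Since at least one string is accepted, L(D) is not empty.

No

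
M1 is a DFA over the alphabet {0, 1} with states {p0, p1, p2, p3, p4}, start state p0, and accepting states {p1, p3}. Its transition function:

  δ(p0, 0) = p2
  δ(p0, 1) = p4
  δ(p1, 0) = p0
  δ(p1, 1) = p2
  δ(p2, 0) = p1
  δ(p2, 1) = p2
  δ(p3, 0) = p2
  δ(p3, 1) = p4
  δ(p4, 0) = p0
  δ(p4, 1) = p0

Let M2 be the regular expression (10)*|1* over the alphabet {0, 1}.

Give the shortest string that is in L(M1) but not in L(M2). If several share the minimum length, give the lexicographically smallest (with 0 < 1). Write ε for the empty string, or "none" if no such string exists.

00

The string 00 is accepted by M1 but not by M2.
No shorter string lies in the difference, and 00 is the lexicographically first length-2 string in L(M1) \ L(M2).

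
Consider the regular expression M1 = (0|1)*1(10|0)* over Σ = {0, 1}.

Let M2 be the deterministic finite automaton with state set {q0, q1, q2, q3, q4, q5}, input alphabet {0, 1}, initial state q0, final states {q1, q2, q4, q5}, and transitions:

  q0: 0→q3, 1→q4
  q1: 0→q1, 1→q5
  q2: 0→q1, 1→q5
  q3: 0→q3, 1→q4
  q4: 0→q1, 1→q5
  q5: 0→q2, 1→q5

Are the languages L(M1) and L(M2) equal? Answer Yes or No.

Yes

Converting the expression M1 to a DFA (subset construction, then merging equivalent states) gives the minimal DFA with states {r0, r1}, start state r0, accepting states {r1} and transitions r0: 0→r0, 1→r1; r1: 0→r1, 1→r1.
Exploring the product automaton M1 × M2 from the start pair (r0, q0), following both machines on each input symbol, reaches 6 state pairs: (r0, q0), (r0, q3), (r1, q4), (r1, q1), (r1, q5), (r1, q2).
M1 accepts in {r1} and M2 accepts in {q1, q2, q4, q5}. In every reachable pair the two components are either both accepting — (r1, q4), (r1, q1), (r1, q5), (r1, q2) — or both non-accepting, so no string is accepted by exactly one of the machines: L(M1) \ L(M2) and L(M2) \ L(M1) are both empty.
Hence every string is accepted by M1 iff it is accepted by M2, and the two languages coincide.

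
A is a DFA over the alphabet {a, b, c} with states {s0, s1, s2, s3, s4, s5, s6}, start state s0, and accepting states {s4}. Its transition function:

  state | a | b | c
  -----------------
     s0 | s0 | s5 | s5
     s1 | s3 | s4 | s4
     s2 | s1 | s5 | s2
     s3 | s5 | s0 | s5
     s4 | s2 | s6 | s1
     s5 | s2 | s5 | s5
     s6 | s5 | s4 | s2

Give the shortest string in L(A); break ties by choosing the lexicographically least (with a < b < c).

baab

A breadth-first search from s0 reaches an accepting state first via the path s0 → s5 → s2 → s1 → s4 on input baab.
No string of length < 4 is accepted (BFS exhausts all shorter strings without reaching an accepting state), and baab is the lexicographically least accepting string of length 4.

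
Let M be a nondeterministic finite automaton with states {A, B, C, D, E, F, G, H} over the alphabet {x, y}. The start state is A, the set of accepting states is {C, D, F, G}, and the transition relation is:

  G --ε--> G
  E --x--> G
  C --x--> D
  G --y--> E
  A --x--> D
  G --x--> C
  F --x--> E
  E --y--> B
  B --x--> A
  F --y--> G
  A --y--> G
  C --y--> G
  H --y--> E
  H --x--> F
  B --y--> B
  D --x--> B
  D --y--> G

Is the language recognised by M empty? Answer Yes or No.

The string x is accepted: the run A → D ends in the accepting state D.
Since at least one string is accepted, L(M) is not empty.

No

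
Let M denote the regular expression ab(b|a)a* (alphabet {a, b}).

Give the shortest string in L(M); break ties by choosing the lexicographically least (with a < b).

aba

By inspection of the expression, no string of length less than 3 matches, and aba is the lexicographically first match of length 3.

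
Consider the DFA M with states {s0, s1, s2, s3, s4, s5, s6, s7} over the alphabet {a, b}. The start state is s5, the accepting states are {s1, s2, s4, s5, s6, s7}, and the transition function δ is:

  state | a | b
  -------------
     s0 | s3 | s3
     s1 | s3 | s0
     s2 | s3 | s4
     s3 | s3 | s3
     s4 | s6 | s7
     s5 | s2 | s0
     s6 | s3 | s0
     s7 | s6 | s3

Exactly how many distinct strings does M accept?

The useful subgraph on states {s2, s4, s5, s6, s7} is acyclic, so L(M) is finite; the longest accepting path visits 5 useful states, giving maximum string length 4.
Counting accepting paths from s5 by length: 1 of length 0, 1 of length 1, 1 of length 2, 2 of length 3, 1 of length 4. Total 6.

6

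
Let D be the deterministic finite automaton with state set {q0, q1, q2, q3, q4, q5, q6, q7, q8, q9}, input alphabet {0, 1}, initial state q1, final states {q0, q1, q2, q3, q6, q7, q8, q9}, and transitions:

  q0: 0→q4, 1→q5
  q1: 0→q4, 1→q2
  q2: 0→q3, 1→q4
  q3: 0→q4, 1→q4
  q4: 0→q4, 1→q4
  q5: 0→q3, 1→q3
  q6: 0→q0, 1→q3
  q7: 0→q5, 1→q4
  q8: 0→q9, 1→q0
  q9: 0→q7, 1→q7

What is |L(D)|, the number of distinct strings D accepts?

The useful subgraph on states {q1, q2, q3} is acyclic, so L(D) is finite; the longest accepting path visits 3 useful states, giving maximum string length 2.
Counting accepting paths from q1 by length: 1 of length 0, 1 of length 1, 1 of length 2. Total 3.

3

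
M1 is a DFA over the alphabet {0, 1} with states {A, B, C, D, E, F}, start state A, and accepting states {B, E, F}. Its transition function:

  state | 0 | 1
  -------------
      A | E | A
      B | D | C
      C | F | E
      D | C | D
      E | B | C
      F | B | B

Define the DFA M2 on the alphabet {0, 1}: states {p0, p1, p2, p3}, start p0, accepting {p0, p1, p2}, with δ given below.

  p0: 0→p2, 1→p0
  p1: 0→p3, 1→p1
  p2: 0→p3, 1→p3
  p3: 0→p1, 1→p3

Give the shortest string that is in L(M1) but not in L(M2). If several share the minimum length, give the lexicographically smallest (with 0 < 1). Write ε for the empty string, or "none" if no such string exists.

00

The string 00 is accepted by M1 but not by M2.
No shorter string lies in the difference, and 00 is the lexicographically first length-2 string in L(M1) \ L(M2).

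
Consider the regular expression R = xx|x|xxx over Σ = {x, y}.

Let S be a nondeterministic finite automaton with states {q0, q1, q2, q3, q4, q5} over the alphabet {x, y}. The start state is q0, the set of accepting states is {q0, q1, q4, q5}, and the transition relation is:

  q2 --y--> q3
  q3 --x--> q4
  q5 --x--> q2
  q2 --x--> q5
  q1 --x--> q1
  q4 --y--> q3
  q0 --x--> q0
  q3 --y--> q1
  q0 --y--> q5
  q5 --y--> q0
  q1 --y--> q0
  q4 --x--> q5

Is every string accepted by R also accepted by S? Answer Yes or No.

Yes

Converting the expression R to a DFA (subset construction, then merging equivalent states) gives the minimal DFA with states {r0, r1, r2, r3, r4}, start state r0, accepting states {r1, r3, r4} and transitions r0: x→r1, y→r2; r1: x→r3, y→r2; r2: x→r2, y→r2; r3: x→r4, y→r2; r4: x→r2, y→r2.
Exploring the product automaton R × S from the start pair (r0, q0), following both machines on each input symbol, reaches 10 state pairs: (r0, q0), (r1, q0), (r2, q5), (r3, q0), (r2, q2), (r2, q0), (r4, q0), (r2, q3), (r2, q4), (r2, q1).
R accepts in {r1, r3, r4} and S accepts in {q0, q1, q4, q5}. The reachable pairs whose R-component is accepting are (r1, q0), (r3, q0), (r4, q0); in each of them the S-component is accepting too, so the product for L(R) \ L(S) (R-component accepting, S-component rejecting) has no reachable accepting pair and the difference is empty.
Hence every string in L(R) is also in L(S).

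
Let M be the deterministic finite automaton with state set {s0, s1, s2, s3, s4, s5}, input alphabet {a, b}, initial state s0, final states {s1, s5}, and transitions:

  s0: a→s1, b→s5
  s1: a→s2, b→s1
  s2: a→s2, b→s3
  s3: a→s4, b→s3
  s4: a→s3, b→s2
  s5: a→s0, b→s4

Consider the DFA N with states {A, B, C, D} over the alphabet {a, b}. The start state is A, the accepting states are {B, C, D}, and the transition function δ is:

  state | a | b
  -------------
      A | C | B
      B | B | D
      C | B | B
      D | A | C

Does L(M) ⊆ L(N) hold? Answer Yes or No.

Exploring the product automaton M × N from the start pair (s0, A), following both machines on each input symbol, reaches 19 state pairs: (s0, A), (s1, C), (s5, B), (s2, B), (s1, B), (s0, B), (s4, D), (s3, D), (s1, D), (s5, D), (s3, A), (s2, C), (s4, A), (s3, C), (s2, A), (s4, C), (s3, B), (s4, B), (s2, D).
M accepts in {s1, s5} and N accepts in {B, C, D}. The reachable pairs whose M-component is accepting are (s1, C), (s5, B), (s1, B), (s1, D), (s5, D); in each of them the N-component is accepting too, so the product for L(M) \ L(N) (M-component accepting, N-component rejecting) has no reachable accepting pair and the difference is empty.
Hence every string in L(M) is also in L(N).

Yes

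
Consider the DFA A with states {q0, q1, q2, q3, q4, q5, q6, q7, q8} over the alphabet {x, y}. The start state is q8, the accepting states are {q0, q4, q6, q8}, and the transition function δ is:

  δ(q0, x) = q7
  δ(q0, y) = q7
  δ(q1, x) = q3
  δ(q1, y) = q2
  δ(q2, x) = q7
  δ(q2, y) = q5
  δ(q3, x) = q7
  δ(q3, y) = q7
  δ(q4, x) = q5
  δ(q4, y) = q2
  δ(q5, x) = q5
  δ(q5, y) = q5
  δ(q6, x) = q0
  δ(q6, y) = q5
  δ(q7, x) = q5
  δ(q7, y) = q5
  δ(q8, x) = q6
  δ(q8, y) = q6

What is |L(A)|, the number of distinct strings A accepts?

5

The useful subgraph on states {q0, q6, q8} is acyclic, so L(A) is finite; the longest accepting path visits 3 useful states, giving maximum string length 2.
Counting accepting paths from q8 by length: 1 of length 0, 2 of length 1, 2 of length 2. Total 5.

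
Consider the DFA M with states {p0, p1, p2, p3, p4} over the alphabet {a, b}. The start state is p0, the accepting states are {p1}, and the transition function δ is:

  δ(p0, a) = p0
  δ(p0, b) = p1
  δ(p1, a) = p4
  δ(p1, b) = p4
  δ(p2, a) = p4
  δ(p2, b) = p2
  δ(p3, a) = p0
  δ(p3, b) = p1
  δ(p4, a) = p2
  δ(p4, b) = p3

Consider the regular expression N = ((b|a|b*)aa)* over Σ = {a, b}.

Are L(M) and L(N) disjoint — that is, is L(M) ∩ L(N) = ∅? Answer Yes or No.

Converting the expression N to a DFA (subset construction, then merging equivalent states) gives the minimal DFA with states {n0, n1, n2, n3, n4, n5}, start state n0, accepting states {n0, n3} and transitions n0: a→n1, b→n2; n1: a→n3, b→n4; n2: a→n5, b→n2; n3: a→n3, b→n2; n4: a→n4, b→n4; n5: a→n0, b→n4.
Exploring the product automaton M × N from the start pair (p0, n0), following both machines on each input symbol, reaches 21 state pairs: (p0, n0), (p0, n1), (p1, n2), (p0, n3), (p1, n4), (p4, n5), (p4, n2), (p4, n4), (p2, n0), (p3, n4), (p2, n5), (p3, n2), (p2, n4), (p4, n1), (p2, n2), (p0, n4), (p4, n0), (p0, n5), (p2, n3), (p2, n1), (p4, n3).
M accepts in {p1} and N accepts in {n0, n3}; no reachable pair has both components accepting, so no string drives both machines to acceptance simultaneously and L(M) ∩ L(N) = ∅.
So no string is accepted by both, and the intersection is empty.

Yes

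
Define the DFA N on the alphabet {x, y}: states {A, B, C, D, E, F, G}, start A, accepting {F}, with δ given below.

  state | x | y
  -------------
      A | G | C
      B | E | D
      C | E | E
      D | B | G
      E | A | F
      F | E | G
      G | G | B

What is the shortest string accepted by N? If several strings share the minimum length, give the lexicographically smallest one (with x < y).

A breadth-first search from A reaches an accepting state first via the path A → C → E → F on input yxy.
No string of length < 3 is accepted (BFS exhausts all shorter strings without reaching an accepting state), and yxy is the lexicographically least accepting string of length 3.

yxy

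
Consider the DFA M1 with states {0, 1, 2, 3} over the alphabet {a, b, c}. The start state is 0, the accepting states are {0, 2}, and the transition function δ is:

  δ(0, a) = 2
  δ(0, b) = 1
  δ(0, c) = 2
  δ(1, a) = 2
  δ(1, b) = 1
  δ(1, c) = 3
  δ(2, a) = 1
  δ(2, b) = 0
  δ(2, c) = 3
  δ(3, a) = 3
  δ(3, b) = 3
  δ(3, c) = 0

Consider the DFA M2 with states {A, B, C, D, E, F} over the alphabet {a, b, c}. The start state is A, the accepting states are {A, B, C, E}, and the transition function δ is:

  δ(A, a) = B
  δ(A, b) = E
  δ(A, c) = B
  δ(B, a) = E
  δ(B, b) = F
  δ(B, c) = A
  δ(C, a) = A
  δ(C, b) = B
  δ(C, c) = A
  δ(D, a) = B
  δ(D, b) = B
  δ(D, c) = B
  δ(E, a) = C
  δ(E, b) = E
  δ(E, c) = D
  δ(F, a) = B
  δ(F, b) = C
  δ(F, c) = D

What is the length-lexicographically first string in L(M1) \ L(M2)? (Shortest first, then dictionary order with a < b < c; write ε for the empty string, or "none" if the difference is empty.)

The string ab is accepted by M1 but not by M2.
No shorter string lies in the difference, and ab is the lexicographically first length-2 string in L(M1) \ L(M2).

ab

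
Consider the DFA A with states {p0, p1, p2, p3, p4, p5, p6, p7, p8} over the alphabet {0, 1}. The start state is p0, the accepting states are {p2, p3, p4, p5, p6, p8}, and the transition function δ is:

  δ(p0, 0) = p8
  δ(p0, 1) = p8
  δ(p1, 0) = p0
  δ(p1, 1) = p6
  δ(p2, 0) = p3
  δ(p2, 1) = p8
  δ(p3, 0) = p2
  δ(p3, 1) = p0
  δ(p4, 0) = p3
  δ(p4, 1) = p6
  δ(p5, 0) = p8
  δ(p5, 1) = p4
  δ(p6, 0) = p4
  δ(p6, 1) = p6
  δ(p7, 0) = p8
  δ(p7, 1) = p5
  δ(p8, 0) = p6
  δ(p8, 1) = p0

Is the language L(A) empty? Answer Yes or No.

No

The string 0 is accepted: the run p0 → p8 ends in the accepting state p8.
Since at least one string is accepted, L(A) is not empty.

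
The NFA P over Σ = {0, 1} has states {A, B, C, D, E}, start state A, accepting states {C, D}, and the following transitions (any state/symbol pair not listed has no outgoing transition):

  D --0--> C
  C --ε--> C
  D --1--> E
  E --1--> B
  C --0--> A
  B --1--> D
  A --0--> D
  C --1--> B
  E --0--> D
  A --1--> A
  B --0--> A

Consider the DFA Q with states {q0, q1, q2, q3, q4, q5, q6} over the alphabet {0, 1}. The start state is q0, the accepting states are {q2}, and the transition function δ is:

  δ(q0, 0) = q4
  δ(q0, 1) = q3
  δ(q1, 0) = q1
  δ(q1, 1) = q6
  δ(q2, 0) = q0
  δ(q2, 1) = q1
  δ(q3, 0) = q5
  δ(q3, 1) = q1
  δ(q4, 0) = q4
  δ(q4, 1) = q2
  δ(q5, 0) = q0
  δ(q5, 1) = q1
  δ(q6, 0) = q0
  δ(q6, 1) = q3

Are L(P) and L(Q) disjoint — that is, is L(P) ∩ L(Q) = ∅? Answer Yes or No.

Exploring the product automaton P × Q from the start pair (A, q0), following both machines on each input symbol, reaches 25 state pairs: (A, q0), (D, q4), (A, q3), (C, q4), (E, q2), (D, q5), (A, q1), (A, q4), (B, q2), (D, q0), (B, q1), (C, q0), (E, q1), (D, q1), (A, q6), (A, q2), (E, q3), (D, q6), (B, q3), (B, q6), (C, q1), (E, q6), (A, q5), (D, q3), (C, q5).
P accepts in {C, D} and Q accepts in {q2}; no reachable pair has both components accepting, so no string drives both machines to acceptance simultaneously and L(P) ∩ L(Q) = ∅.
So no string is accepted by both, and the intersection is empty.

Yes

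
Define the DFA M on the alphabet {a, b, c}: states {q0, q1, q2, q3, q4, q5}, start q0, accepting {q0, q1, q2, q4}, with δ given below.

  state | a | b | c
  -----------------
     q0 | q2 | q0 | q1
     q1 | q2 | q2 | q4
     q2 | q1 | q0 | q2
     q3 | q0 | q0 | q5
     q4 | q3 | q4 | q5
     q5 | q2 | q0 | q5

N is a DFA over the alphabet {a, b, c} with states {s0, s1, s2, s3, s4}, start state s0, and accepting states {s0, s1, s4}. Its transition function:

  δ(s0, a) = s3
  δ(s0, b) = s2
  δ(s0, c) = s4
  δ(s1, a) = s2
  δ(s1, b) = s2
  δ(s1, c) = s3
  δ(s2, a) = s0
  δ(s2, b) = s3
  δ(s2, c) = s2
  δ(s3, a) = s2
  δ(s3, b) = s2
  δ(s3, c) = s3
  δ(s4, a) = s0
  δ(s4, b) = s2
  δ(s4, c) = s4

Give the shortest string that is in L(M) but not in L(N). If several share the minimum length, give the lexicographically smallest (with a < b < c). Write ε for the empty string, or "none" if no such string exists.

a

The string a is accepted by M but not by N.
No shorter string lies in the difference, and a is the lexicographically first length-1 string in L(M) \ L(N).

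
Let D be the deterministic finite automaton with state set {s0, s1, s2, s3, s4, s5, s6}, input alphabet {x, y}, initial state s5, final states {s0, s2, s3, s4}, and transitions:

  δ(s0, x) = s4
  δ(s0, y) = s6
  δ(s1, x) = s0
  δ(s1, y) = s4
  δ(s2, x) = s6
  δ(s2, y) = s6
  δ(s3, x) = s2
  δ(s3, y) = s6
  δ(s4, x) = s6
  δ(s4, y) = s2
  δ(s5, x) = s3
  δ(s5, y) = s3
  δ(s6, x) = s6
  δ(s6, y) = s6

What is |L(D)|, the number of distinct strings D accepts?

The useful subgraph on states {s2, s3, s5} is acyclic, so L(D) is finite; the longest accepting path visits 3 useful states, giving maximum string length 2.
Counting accepting paths from s5 by length: 2 of length 1, 2 of length 2. Total 4.

4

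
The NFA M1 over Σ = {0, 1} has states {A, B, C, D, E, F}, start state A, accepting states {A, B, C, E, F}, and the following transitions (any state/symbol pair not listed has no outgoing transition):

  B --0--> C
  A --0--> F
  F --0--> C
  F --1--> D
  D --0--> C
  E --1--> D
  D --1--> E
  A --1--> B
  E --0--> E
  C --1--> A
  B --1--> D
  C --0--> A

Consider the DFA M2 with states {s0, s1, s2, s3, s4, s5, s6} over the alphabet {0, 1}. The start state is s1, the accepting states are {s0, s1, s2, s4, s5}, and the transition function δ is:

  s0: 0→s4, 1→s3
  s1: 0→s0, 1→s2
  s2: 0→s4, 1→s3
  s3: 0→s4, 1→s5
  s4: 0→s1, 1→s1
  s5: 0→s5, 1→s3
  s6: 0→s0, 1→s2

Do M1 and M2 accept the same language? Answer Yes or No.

Exploring the product automaton M1 × M2 from the start pair (A, s1), following both machines on each input symbol, reaches 6 state pairs: (A, s1), (F, s0), (B, s2), (C, s4), (D, s3), (E, s5).
M1 accepts in {A, B, C, E, F} and M2 accepts in {s0, s1, s2, s4, s5}. In every reachable pair the two components are either both accepting — (A, s1), (F, s0), (B, s2), (C, s4), (E, s5) — or both non-accepting, so no string is accepted by exactly one of the machines: L(M1) \ L(M2) and L(M2) \ L(M1) are both empty.
Hence every string is accepted by M1 iff it is accepted by M2, and the two languages coincide.

Yes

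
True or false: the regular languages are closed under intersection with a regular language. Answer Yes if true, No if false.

This is a special case of closure under intersection: the product of the two DFAs, accepting on F₁ × F₂, recognises the intersection.
So the regular languages are closed under intersection with a regular language.

Yes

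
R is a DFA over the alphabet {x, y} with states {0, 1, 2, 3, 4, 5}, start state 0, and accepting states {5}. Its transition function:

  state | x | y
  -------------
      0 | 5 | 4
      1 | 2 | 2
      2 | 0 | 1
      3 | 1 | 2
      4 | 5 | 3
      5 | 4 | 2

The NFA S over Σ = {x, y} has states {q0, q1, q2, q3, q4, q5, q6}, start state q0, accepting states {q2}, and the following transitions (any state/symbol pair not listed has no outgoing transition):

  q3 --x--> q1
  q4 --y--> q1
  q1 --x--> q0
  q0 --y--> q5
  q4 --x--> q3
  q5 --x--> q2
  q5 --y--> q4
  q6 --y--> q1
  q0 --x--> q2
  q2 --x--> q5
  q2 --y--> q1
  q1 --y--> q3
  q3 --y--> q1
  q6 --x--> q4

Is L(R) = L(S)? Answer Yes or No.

Exploring the product automaton R × S from the start pair (0, q0), following both machines on each input symbol, reaches 6 state pairs: (0, q0), (5, q2), (4, q5), (2, q1), (3, q4), (1, q3).
R accepts in {5} and S accepts in {q2}. In every reachable pair the two components are either both accepting — (5, q2) — or both non-accepting, so no string is accepted by exactly one of the machines: L(R) \ L(S) and L(S) \ L(R) are both empty.
Hence every string is accepted by R iff it is accepted by S, and the two languages coincide.

Yes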